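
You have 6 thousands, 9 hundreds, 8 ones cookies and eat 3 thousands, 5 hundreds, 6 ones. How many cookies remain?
Convert 6 thousands, 9 hundreds, 8 ones (place-value notation) → 6×1000 + 9×100 + 8 = 6908 (decimal)
Convert 3 thousands, 5 hundreds, 6 ones (place-value notation) → 3×1000 + 5×100 + 6 = 3506 (decimal)
Compute 6908 - 3506 = 3402
3402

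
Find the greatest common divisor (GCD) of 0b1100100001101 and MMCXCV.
Convert 0b1100100001101 (binary) → 4096 + 2048 + 256 + 8 + 4 + 1 = 6413 (decimal)
Convert MMCXCV (Roman numeral) → 1000 + 1000 + 100 + 90 + 5 = 2195 (decimal)
Compute gcd(6413, 2195) = 1
1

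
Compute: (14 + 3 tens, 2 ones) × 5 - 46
Convert 3 tens, 2 ones (place-value notation) → 3×10 + 2 = 32 (decimal)
Expression in decimal: (14 + 32) × 5 - 46
Parentheses first: 14 + 32 = 46
Multiply: 46 × 5 = 230
Subtract: 230 - 46 = 184
184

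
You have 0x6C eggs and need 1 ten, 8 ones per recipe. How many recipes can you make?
Convert 0x6C (hexadecimal) → 6×16 + 12 = 108 (decimal)
Convert 1 ten, 8 ones (place-value notation) → 1×10 + 8 = 18 (decimal)
Compute 108 ÷ 18 = 6
6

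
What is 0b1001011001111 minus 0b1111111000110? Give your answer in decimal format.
Convert 0b1001011001111 (binary) → 4096 + 512 + 128 + 64 + 8 + 4 + 2 + 1 = 4815 (decimal)
Convert 0b1111111000110 (binary) → 4096 + 2048 + 1024 + 512 + 256 + 128 + 64 + 4 + 2 = 8134 (decimal)
Compute 4815 - 8134 = -3319
-3319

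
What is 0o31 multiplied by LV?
Convert 0o31 (octal) → 3×8 + 1 = 25 (decimal)
Convert LV (Roman numeral) → 50 + 5 = 55 (decimal)
Compute 25 × 55 = 1375
1375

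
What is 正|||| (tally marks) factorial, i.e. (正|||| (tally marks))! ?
Convert 正|||| (tally marks) → 5 + 4 = 9 (decimal)
Compute 9! = 362880
362880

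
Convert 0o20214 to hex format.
Convert 0o20214 (octal) → 2×4096 + 2×64 + 1×8 + 4 = 8332 (decimal)
Convert 8332 (decimal) → 8332 = 2×4096 + 8×16 + 12 → 0x208C (hexadecimal)
0x208C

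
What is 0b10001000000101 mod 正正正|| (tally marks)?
Convert 0b10001000000101 (binary) → 8192 + 512 + 4 + 1 = 8709 (decimal)
Convert 正正正|| (tally marks) → 5 + 5 + 5 + 2 = 17 (decimal)
Compute 8709 mod 17 = 5
5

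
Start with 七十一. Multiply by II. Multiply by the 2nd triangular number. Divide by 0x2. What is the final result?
Convert 七十一 (Chinese numeral) → 7×10 + 1 = 71 (decimal)
Start: 71
Convert II (Roman numeral) → 1 + 1 = 2 (decimal)
71 × 2 = 142
Convert the 2nd triangular number (triangular index) → 2×3/2 = 3 (decimal)
142 × 3 = 426
Convert 0x2 (hexadecimal) → 2 (decimal)
426 ÷ 2 = 213
213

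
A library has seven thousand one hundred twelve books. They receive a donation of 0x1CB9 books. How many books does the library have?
Convert seven thousand one hundred twelve (English words) → 7×1000 + 1×100 + 12 = 7112 (decimal)
Convert 0x1CB9 (hexadecimal) → 1×4096 + 12×256 + 11×16 + 9 = 7353 (decimal)
Compute 7112 + 7353 = 14465
14465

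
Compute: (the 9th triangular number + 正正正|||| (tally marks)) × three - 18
Convert the 9th triangular number (triangular index) → 9×10/2 = 45 (decimal)
Convert 正正正|||| (tally marks) → 5 + 5 + 5 + 4 = 19 (decimal)
Convert three (English words) → 3 (decimal)
Expression in decimal: (45 + 19) × 3 - 18
Parentheses first: 45 + 19 = 64
Multiply: 64 × 3 = 192
Subtract: 192 - 18 = 174
174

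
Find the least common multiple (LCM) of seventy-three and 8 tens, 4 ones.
Convert seventy-three (English words) → 73 (decimal)
Convert 8 tens, 4 ones (place-value notation) → 8×10 + 4 = 84 (decimal)
Compute lcm(73, 84) = 6132
6132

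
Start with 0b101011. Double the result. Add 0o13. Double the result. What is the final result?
Convert 0b101011 (binary) → 32 + 8 + 2 + 1 = 43 (decimal)
Start: 43
43 × 2 = 86
Convert 0o13 (octal) → 1×8 + 3 = 11 (decimal)
86 + 11 = 97
97 × 2 = 194
194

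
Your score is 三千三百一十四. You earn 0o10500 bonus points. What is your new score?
Convert 三千三百一十四 (Chinese numeral) → 3×1000 + 3×100 + 1×10 + 4 = 3314 (decimal)
Convert 0o10500 (octal) → 1×4096 + 5×64 = 4416 (decimal)
Compute 3314 + 4416 = 7730
7730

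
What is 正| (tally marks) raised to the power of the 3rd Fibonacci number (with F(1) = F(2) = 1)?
Convert 正| (tally marks) → 5 + 1 = 6 (decimal)
Convert the 3rd Fibonacci number (with F(1) = F(2) = 1) (Fibonacci index) → 1, 1, 2 → 2 (decimal)
Compute 6 ^ 2 = 36
36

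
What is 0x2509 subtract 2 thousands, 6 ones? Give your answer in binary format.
Convert 0x2509 (hexadecimal) → 2×4096 + 5×256 + 9 = 9481 (decimal)
Convert 2 thousands, 6 ones (place-value notation) → 2×1000 + 6 = 2006 (decimal)
Compute 9481 - 2006 = 7475
Convert 7475 (decimal) → 7475 = 4096 + 2048 + 1024 + 256 + 32 + 16 + 2 + 1 → 0b1110100110011 (binary)
0b1110100110011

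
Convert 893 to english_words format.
Convert 893 (decimal) → 893 = 8×100 + 93 → eight hundred ninety-three (English words)
eight hundred ninety-three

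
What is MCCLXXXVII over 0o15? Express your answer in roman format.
Convert MCCLXXXVII (Roman numeral) → 1000 + 100 + 100 + 50 + 10 + 10 + 10 + 5 + 1 + 1 = 1287 (decimal)
Convert 0o15 (octal) → 1×8 + 5 = 13 (decimal)
Compute 1287 ÷ 13 = 99
Convert 99 (decimal) → 99 = 90 + 9 → XCIX (Roman numeral)
XCIX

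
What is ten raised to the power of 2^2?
Convert ten (English words) → 10 (decimal)
Convert 2^2 (power) → 4 (decimal)
Compute 10 ^ 4 = 10000
10000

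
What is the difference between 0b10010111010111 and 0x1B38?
Convert 0b10010111010111 (binary) → 8192 + 1024 + 256 + 128 + 64 + 16 + 4 + 2 + 1 = 9687 (decimal)
Convert 0x1B38 (hexadecimal) → 1×4096 + 11×256 + 3×16 + 8 = 6968 (decimal)
Difference: |9687 - 6968| = 2719
2719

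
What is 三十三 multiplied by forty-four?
Convert 三十三 (Chinese numeral) → 3×10 + 3 = 33 (decimal)
Convert forty-four (English words) → 44 (decimal)
Compute 33 × 44 = 1452
1452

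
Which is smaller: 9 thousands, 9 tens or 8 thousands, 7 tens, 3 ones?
Convert 9 thousands, 9 tens (place-value notation) → 9×1000 + 9×10 = 9090 (decimal)
Convert 8 thousands, 7 tens, 3 ones (place-value notation) → 8×1000 + 7×10 + 3 = 8073 (decimal)
Compare 9090 vs 8073: smaller = 8073
8073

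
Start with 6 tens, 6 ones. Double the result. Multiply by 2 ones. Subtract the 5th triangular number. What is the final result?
Convert 6 tens, 6 ones (place-value notation) → 6×10 + 6 = 66 (decimal)
Start: 66
66 × 2 = 132
Convert 2 ones (place-value notation) → 2 (decimal)
132 × 2 = 264
Convert the 5th triangular number (triangular index) → 5×6/2 = 15 (decimal)
264 - 15 = 249
249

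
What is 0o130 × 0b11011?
Convert 0o130 (octal) → 1×64 + 3×8 = 88 (decimal)
Convert 0b11011 (binary) → 16 + 8 + 2 + 1 = 27 (decimal)
Compute 88 × 27 = 2376
2376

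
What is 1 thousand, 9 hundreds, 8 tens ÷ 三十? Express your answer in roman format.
Convert 1 thousand, 9 hundreds, 8 tens (place-value notation) → 1×1000 + 9×100 + 8×10 = 1980 (decimal)
Convert 三十 (Chinese numeral) → 3×10 = 30 (decimal)
Compute 1980 ÷ 30 = 66
Convert 66 (decimal) → 66 = 50 + 10 + 5 + 1 → LXVI (Roman numeral)
LXVI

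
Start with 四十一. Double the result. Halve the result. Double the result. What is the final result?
Convert 四十一 (Chinese numeral) → 4×10 + 1 = 41 (decimal)
Start: 41
41 × 2 = 82
82 ÷ 2 = 41
41 × 2 = 82
82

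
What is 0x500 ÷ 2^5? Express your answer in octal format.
Convert 0x500 (hexadecimal) → 5×256 = 1280 (decimal)
Convert 2^5 (power) → 32 (decimal)
Compute 1280 ÷ 32 = 40
Convert 40 (decimal) → 40 = 5×8 → 0o50 (octal)
0o50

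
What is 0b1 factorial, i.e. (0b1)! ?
Convert 0b1 (binary) → 1 (decimal)
Compute 1! = 1
1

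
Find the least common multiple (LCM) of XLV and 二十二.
Convert XLV (Roman numeral) → 40 + 5 = 45 (decimal)
Convert 二十二 (Chinese numeral) → 2×10 + 2 = 22 (decimal)
Compute lcm(45, 22) = 990
990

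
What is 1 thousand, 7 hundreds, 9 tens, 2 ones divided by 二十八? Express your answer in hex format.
Convert 1 thousand, 7 hundreds, 9 tens, 2 ones (place-value notation) → 1×1000 + 7×100 + 9×10 + 2 = 1792 (decimal)
Convert 二十八 (Chinese numeral) → 2×10 + 8 = 28 (decimal)
Compute 1792 ÷ 28 = 64
Convert 64 (decimal) → 64 = 4×16 → 0x40 (hexadecimal)
0x40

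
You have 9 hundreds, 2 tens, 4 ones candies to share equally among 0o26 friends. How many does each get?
Convert 9 hundreds, 2 tens, 4 ones (place-value notation) → 9×100 + 2×10 + 4 = 924 (decimal)
Convert 0o26 (octal) → 2×8 + 6 = 22 (decimal)
Compute 924 ÷ 22 = 42
42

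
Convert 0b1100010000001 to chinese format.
Convert 0b1100010000001 (binary) → 4096 + 2048 + 128 + 1 = 6273 (decimal)
Convert 6273 (decimal) → 6273 = 6×1000 + 2×100 + 7×10 + 3 → 六千二百七十三 (Chinese numeral)
六千二百七十三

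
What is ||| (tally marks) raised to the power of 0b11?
Convert ||| (tally marks) → 3 (decimal)
Convert 0b11 (binary) → 2 + 1 = 3 (decimal)
Compute 3 ^ 3 = 27
27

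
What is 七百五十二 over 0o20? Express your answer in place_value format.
Convert 七百五十二 (Chinese numeral) → 7×100 + 5×10 + 2 = 752 (decimal)
Convert 0o20 (octal) → 2×8 = 16 (decimal)
Compute 752 ÷ 16 = 47
Convert 47 (decimal) → 47 = 4×10 + 7 → 4 tens, 7 ones (place-value notation)
4 tens, 7 ones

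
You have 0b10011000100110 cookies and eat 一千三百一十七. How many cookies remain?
Convert 0b10011000100110 (binary) → 8192 + 1024 + 512 + 32 + 4 + 2 = 9766 (decimal)
Convert 一千三百一十七 (Chinese numeral) → 1×1000 + 3×100 + 1×10 + 7 = 1317 (decimal)
Compute 9766 - 1317 = 8449
8449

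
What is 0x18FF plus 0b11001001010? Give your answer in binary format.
Convert 0x18FF (hexadecimal) → 1×4096 + 8×256 + 15×16 + 15 = 6399 (decimal)
Convert 0b11001001010 (binary) → 1024 + 512 + 64 + 8 + 2 = 1610 (decimal)
Compute 6399 + 1610 = 8009
Convert 8009 (decimal) → 8009 = 4096 + 2048 + 1024 + 512 + 256 + 64 + 8 + 1 → 0b1111101001001 (binary)
0b1111101001001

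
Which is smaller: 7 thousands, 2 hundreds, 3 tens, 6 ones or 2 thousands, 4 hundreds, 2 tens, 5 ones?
Convert 7 thousands, 2 hundreds, 3 tens, 6 ones (place-value notation) → 7×1000 + 2×100 + 3×10 + 6 = 7236 (decimal)
Convert 2 thousands, 4 hundreds, 2 tens, 5 ones (place-value notation) → 2×1000 + 4×100 + 2×10 + 5 = 2425 (decimal)
Compare 7236 vs 2425: smaller = 2425
2425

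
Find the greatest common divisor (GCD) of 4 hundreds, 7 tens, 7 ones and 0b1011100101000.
Convert 4 hundreds, 7 tens, 7 ones (place-value notation) → 4×100 + 7×10 + 7 = 477 (decimal)
Convert 0b1011100101000 (binary) → 4096 + 1024 + 512 + 256 + 32 + 8 = 5928 (decimal)
Compute gcd(477, 5928) = 3
3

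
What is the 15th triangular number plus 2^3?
The 15th triangular number = 15×16/2 = 120
Convert 2^3 (power) → 8 (decimal)
Compute 120 + 8 = 128
128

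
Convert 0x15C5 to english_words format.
Convert 0x15C5 (hexadecimal) → 1×4096 + 5×256 + 12×16 + 5 = 5573 (decimal)
Convert 5573 (decimal) → 5573 = 5×1000 + 5×100 + 73 → five thousand five hundred seventy-three (English words)
five thousand five hundred seventy-three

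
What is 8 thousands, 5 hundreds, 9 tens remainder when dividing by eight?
Convert 8 thousands, 5 hundreds, 9 tens (place-value notation) → 8×1000 + 5×100 + 9×10 = 8590 (decimal)
Convert eight (English words) → 8 (decimal)
Compute 8590 mod 8 = 6
6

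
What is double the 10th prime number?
The 10th prime number = 29
Compute 29 × 2 = 58
58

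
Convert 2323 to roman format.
Convert 2323 (decimal) → 2323 = 1000 + 1000 + 100 + 100 + 100 + 10 + 10 + 1 + 1 + 1 → MMCCCXXIII (Roman numeral)
MMCCCXXIII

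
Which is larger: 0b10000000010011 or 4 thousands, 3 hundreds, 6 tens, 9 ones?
Convert 0b10000000010011 (binary) → 8192 + 16 + 2 + 1 = 8211 (decimal)
Convert 4 thousands, 3 hundreds, 6 tens, 9 ones (place-value notation) → 4×1000 + 3×100 + 6×10 + 9 = 4369 (decimal)
Compare 8211 vs 4369: larger = 8211
8211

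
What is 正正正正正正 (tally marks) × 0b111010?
Convert 正正正正正正 (tally marks) → 5 + 5 + 5 + 5 + 5 + 5 = 30 (decimal)
Convert 0b111010 (binary) → 32 + 16 + 8 + 2 = 58 (decimal)
Compute 30 × 58 = 1740
1740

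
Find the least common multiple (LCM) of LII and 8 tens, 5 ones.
Convert LII (Roman numeral) → 50 + 1 + 1 = 52 (decimal)
Convert 8 tens, 5 ones (place-value notation) → 8×10 + 5 = 85 (decimal)
Compute lcm(52, 85) = 4420
4420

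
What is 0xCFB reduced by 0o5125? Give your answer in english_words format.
Convert 0xCFB (hexadecimal) → 12×256 + 15×16 + 11 = 3323 (decimal)
Convert 0o5125 (octal) → 5×512 + 1×64 + 2×8 + 5 = 2645 (decimal)
Compute 3323 - 2645 = 678
Convert 678 (decimal) → 678 = 6×100 + 78 → six hundred seventy-eight (English words)
six hundred seventy-eight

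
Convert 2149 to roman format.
Convert 2149 (decimal) → 2149 = 1000 + 1000 + 100 + 40 + 9 → MMCXLIX (Roman numeral)
MMCXLIX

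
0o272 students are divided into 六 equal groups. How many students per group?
Convert 0o272 (octal) → 2×64 + 7×8 + 2 = 186 (decimal)
Convert 六 (Chinese numeral) → 6 (decimal)
Compute 186 ÷ 6 = 31
31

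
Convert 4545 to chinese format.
Convert 4545 (decimal) → 4545 = 4×1000 + 5×100 + 4×10 + 5 → 四千五百四十五 (Chinese numeral)
四千五百四十五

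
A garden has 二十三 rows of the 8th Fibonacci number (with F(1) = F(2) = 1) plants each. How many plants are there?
Convert the 8th Fibonacci number (with F(1) = F(2) = 1) (Fibonacci index) → 1, 1, 2, 3, 5, 8, 13, 21 → 21 (decimal)
Convert 二十三 (Chinese numeral) → 2×10 + 3 = 23 (decimal)
Compute 21 × 23 = 483
483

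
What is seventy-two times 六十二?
Convert seventy-two (English words) → 72 (decimal)
Convert 六十二 (Chinese numeral) → 6×10 + 2 = 62 (decimal)
Compute 72 × 62 = 4464
4464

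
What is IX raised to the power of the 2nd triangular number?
Convert IX (Roman numeral) → 9 (decimal)
Convert the 2nd triangular number (triangular index) → 2×3/2 = 3 (decimal)
Compute 9 ^ 3 = 729
729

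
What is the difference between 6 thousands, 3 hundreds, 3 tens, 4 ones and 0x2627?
Convert 6 thousands, 3 hundreds, 3 tens, 4 ones (place-value notation) → 6×1000 + 3×100 + 3×10 + 4 = 6334 (decimal)
Convert 0x2627 (hexadecimal) → 2×4096 + 6×256 + 2×16 + 7 = 9767 (decimal)
Difference: |6334 - 9767| = 3433
3433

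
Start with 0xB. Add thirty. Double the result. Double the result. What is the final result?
Convert 0xB (hexadecimal) → 11 (decimal)
Start: 11
Convert thirty (English words) → 30 (decimal)
11 + 30 = 41
41 × 2 = 82
82 × 2 = 164
164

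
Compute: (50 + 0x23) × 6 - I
Convert 0x23 (hexadecimal) → 2×16 + 3 = 35 (decimal)
Convert I (Roman numeral) → 1 (decimal)
Expression in decimal: (50 + 35) × 6 - 1
Parentheses first: 50 + 35 = 85
Multiply: 85 × 6 = 510
Subtract: 510 - 1 = 509
509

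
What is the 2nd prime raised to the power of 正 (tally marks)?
Convert the 2nd prime (prime index) → 3 (decimal)
Convert 正 (tally marks) → 5 (decimal)
Compute 3 ^ 5 = 243
243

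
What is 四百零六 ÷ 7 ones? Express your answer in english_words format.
Convert 四百零六 (Chinese numeral) → 4×100 + 6 = 406 (decimal)
Convert 7 ones (place-value notation) → 7 (decimal)
Compute 406 ÷ 7 = 58
Convert 58 (decimal) → fifty-eight (English words)
fifty-eight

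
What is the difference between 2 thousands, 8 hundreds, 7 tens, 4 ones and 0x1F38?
Convert 2 thousands, 8 hundreds, 7 tens, 4 ones (place-value notation) → 2×1000 + 8×100 + 7×10 + 4 = 2874 (decimal)
Convert 0x1F38 (hexadecimal) → 1×4096 + 15×256 + 3×16 + 8 = 7992 (decimal)
Difference: |2874 - 7992| = 5118
5118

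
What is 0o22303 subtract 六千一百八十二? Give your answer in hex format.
Convert 0o22303 (octal) → 2×4096 + 2×512 + 3×64 + 3 = 9411 (decimal)
Convert 六千一百八十二 (Chinese numeral) → 6×1000 + 1×100 + 8×10 + 2 = 6182 (decimal)
Compute 9411 - 6182 = 3229
Convert 3229 (decimal) → 3229 = 12×256 + 9×16 + 13 → 0xC9D (hexadecimal)
0xC9D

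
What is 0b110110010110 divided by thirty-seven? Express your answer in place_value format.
Convert 0b110110010110 (binary) → 2048 + 1024 + 256 + 128 + 16 + 4 + 2 = 3478 (decimal)
Convert thirty-seven (English words) → 37 (decimal)
Compute 3478 ÷ 37 = 94
Convert 94 (decimal) → 94 = 9×10 + 4 → 9 tens, 4 ones (place-value notation)
9 tens, 4 ones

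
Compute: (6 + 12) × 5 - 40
Parentheses first: 6 + 12 = 18
Multiply: 18 × 5 = 90
Subtract: 90 - 40 = 50
50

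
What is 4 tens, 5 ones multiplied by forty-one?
Convert 4 tens, 5 ones (place-value notation) → 4×10 + 5 = 45 (decimal)
Convert forty-one (English words) → 41 (decimal)
Compute 45 × 41 = 1845
1845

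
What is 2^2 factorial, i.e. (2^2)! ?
Convert 2^2 (power) → 4 (decimal)
Compute 4! = 24
24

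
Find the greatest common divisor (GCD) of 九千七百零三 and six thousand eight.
Convert 九千七百零三 (Chinese numeral) → 9×1000 + 7×100 + 3 = 9703 (decimal)
Convert six thousand eight (English words) → 6×1000 + 8 = 6008 (decimal)
Compute gcd(9703, 6008) = 1
1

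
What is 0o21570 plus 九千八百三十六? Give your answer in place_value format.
Convert 0o21570 (octal) → 2×4096 + 1×512 + 5×64 + 7×8 = 9080 (decimal)
Convert 九千八百三十六 (Chinese numeral) → 9×1000 + 8×100 + 3×10 + 6 = 9836 (decimal)
Compute 9080 + 9836 = 18916
Convert 18916 (decimal) → 18916 = 18×1000 + 9×100 + 1×10 + 6 → 18 thousands, 9 hundreds, 1 ten, 6 ones (place-value notation)
18 thousands, 9 hundreds, 1 ten, 6 ones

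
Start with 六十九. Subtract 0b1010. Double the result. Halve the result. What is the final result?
Convert 六十九 (Chinese numeral) → 6×10 + 9 = 69 (decimal)
Start: 69
Convert 0b1010 (binary) → 8 + 2 = 10 (decimal)
69 - 10 = 59
59 × 2 = 118
118 ÷ 2 = 59
59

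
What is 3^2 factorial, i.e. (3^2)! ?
Convert 3^2 (power) → 9 (decimal)
Compute 9! = 362880
362880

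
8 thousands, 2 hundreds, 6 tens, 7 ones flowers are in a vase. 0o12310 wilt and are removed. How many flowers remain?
Convert 8 thousands, 2 hundreds, 6 tens, 7 ones (place-value notation) → 8×1000 + 2×100 + 6×10 + 7 = 8267 (decimal)
Convert 0o12310 (octal) → 1×4096 + 2×512 + 3×64 + 1×8 = 5320 (decimal)
Compute 8267 - 5320 = 2947
2947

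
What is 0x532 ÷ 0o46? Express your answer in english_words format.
Convert 0x532 (hexadecimal) → 5×256 + 3×16 + 2 = 1330 (decimal)
Convert 0o46 (octal) → 4×8 + 6 = 38 (decimal)
Compute 1330 ÷ 38 = 35
Convert 35 (decimal) → thirty-five (English words)
thirty-five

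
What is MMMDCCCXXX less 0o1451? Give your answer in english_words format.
Convert MMMDCCCXXX (Roman numeral) → 1000 + 1000 + 1000 + 500 + 100 + 100 + 100 + 10 + 10 + 10 = 3830 (decimal)
Convert 0o1451 (octal) → 1×512 + 4×64 + 5×8 + 1 = 809 (decimal)
Compute 3830 - 809 = 3021
Convert 3021 (decimal) → 3021 = 3×1000 + 21 → three thousand twenty-one (English words)
three thousand twenty-one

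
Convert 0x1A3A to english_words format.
Convert 0x1A3A (hexadecimal) → 1×4096 + 10×256 + 3×16 + 10 = 6714 (decimal)
Convert 6714 (decimal) → 6714 = 6×1000 + 7×100 + 14 → six thousand seven hundred fourteen (English words)
six thousand seven hundred fourteen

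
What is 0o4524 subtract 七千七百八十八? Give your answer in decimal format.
Convert 0o4524 (octal) → 4×512 + 5×64 + 2×8 + 4 = 2388 (decimal)
Convert 七千七百八十八 (Chinese numeral) → 7×1000 + 7×100 + 8×10 + 8 = 7788 (decimal)
Compute 2388 - 7788 = -5400
-5400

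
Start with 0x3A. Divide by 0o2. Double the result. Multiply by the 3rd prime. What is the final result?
Convert 0x3A (hexadecimal) → 3×16 + 10 = 58 (decimal)
Start: 58
Convert 0o2 (octal) → 2 (decimal)
58 ÷ 2 = 29
29 × 2 = 58
Convert the 3rd prime (prime index) → 5 (decimal)
58 × 5 = 290
290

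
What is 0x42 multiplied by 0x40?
Convert 0x42 (hexadecimal) → 4×16 + 2 = 66 (decimal)
Convert 0x40 (hexadecimal) → 4×16 = 64 (decimal)
Compute 66 × 64 = 4224
4224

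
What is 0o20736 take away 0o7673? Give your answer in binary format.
Convert 0o20736 (octal) → 2×4096 + 7×64 + 3×8 + 6 = 8670 (decimal)
Convert 0o7673 (octal) → 7×512 + 6×64 + 7×8 + 3 = 4027 (decimal)
Compute 8670 - 4027 = 4643
Convert 4643 (decimal) → 4643 = 4096 + 512 + 32 + 2 + 1 → 0b1001000100011 (binary)
0b1001000100011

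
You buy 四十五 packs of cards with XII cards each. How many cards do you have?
Convert XII (Roman numeral) → 10 + 1 + 1 = 12 (decimal)
Convert 四十五 (Chinese numeral) → 4×10 + 5 = 45 (decimal)
Compute 12 × 45 = 540
540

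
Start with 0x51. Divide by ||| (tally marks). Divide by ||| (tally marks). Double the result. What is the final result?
Convert 0x51 (hexadecimal) → 5×16 + 1 = 81 (decimal)
Start: 81
Convert ||| (tally marks) → 3 (decimal)
81 ÷ 3 = 27
Convert ||| (tally marks) → 3 (decimal)
27 ÷ 3 = 9
9 × 2 = 18
18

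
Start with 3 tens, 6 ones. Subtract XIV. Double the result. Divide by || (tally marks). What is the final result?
Convert 3 tens, 6 ones (place-value notation) → 3×10 + 6 = 36 (decimal)
Start: 36
Convert XIV (Roman numeral) → 10 + 4 = 14 (decimal)
36 - 14 = 22
22 × 2 = 44
Convert || (tally marks) → 2 (decimal)
44 ÷ 2 = 22
22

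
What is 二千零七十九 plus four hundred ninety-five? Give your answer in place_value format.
Convert 二千零七十九 (Chinese numeral) → 2×1000 + 7×10 + 9 = 2079 (decimal)
Convert four hundred ninety-five (English words) → 4×100 + 95 = 495 (decimal)
Compute 2079 + 495 = 2574
Convert 2574 (decimal) → 2574 = 2×1000 + 5×100 + 7×10 + 4 → 2 thousands, 5 hundreds, 7 tens, 4 ones (place-value notation)
2 thousands, 5 hundreds, 7 tens, 4 ones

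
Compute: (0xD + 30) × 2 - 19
Convert 0xD (hexadecimal) → 13 (decimal)
Expression in decimal: (13 + 30) × 2 - 19
Parentheses first: 13 + 30 = 43
Multiply: 43 × 2 = 86
Subtract: 86 - 19 = 67
67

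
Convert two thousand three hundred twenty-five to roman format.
Convert two thousand three hundred twenty-five (English words) → 2×1000 + 3×100 + 25 = 2325 (decimal)
Convert 2325 (decimal) → 2325 = 1000 + 1000 + 100 + 100 + 100 + 10 + 10 + 5 → MMCCCXXV (Roman numeral)
MMCCCXXV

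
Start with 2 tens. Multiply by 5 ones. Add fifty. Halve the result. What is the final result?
Convert 2 tens (place-value notation) → 2×10 = 20 (decimal)
Start: 20
Convert 5 ones (place-value notation) → 5 (decimal)
20 × 5 = 100
Convert fifty (English words) → 50 (decimal)
100 + 50 = 150
150 ÷ 2 = 75
75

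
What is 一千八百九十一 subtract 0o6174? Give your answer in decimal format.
Convert 一千八百九十一 (Chinese numeral) → 1×1000 + 8×100 + 9×10 + 1 = 1891 (decimal)
Convert 0o6174 (octal) → 6×512 + 1×64 + 7×8 + 4 = 3196 (decimal)
Compute 1891 - 3196 = -1305
-1305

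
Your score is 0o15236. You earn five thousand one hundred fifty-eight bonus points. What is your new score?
Convert 0o15236 (octal) → 1×4096 + 5×512 + 2×64 + 3×8 + 6 = 6814 (decimal)
Convert five thousand one hundred fifty-eight (English words) → 5×1000 + 1×100 + 58 = 5158 (decimal)
Compute 6814 + 5158 = 11972
11972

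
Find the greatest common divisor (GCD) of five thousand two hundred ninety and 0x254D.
Convert five thousand two hundred ninety (English words) → 5×1000 + 2×100 + 90 = 5290 (decimal)
Convert 0x254D (hexadecimal) → 2×4096 + 5×256 + 4×16 + 13 = 9549 (decimal)
Compute gcd(5290, 9549) = 1
1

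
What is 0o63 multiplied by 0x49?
Convert 0o63 (octal) → 6×8 + 3 = 51 (decimal)
Convert 0x49 (hexadecimal) → 4×16 + 9 = 73 (decimal)
Compute 51 × 73 = 3723
3723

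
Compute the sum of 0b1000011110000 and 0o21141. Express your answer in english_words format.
Convert 0b1000011110000 (binary) → 4096 + 128 + 64 + 32 + 16 = 4336 (decimal)
Convert 0o21141 (octal) → 2×4096 + 1×512 + 1×64 + 4×8 + 1 = 8801 (decimal)
Compute 4336 + 8801 = 13137
Convert 13137 (decimal) → 13137 = 13×1000 + 1×100 + 37 → thirteen thousand one hundred thirty-seven (English words)
thirteen thousand one hundred thirty-seven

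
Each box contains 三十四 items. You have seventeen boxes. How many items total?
Convert 三十四 (Chinese numeral) → 3×10 + 4 = 34 (decimal)
Convert seventeen (English words) → 17 (decimal)
Compute 34 × 17 = 578
578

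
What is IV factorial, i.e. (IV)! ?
Convert IV (Roman numeral) → 4 (decimal)
Compute 4! = 24
24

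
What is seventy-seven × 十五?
Convert seventy-seven (English words) → 77 (decimal)
Convert 十五 (Chinese numeral) → 1×10 + 5 = 15 (decimal)
Compute 77 × 15 = 1155
1155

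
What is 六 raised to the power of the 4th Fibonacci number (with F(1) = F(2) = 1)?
Convert 六 (Chinese numeral) → 6 (decimal)
Convert the 4th Fibonacci number (with F(1) = F(2) = 1) (Fibonacci index) → 1, 1, 2, 3 → 3 (decimal)
Compute 6 ^ 3 = 216
216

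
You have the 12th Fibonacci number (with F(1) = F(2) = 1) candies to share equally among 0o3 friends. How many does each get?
Convert the 12th Fibonacci number (with F(1) = F(2) = 1) (Fibonacci index) → 1, 1, 2, 3, 5, 8, 13, 21, 34, 55, 89, 144 → 144 (decimal)
Convert 0o3 (octal) → 3 (decimal)
Compute 144 ÷ 3 = 48
48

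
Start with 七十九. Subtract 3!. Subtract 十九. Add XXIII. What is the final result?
Convert 七十九 (Chinese numeral) → 7×10 + 9 = 79 (decimal)
Start: 79
Convert 3! (factorial) → 6 (decimal)
79 - 6 = 73
Convert 十九 (Chinese numeral) → 1×10 + 9 = 19 (decimal)
73 - 19 = 54
Convert XXIII (Roman numeral) → 10 + 10 + 1 + 1 + 1 = 23 (decimal)
54 + 23 = 77
77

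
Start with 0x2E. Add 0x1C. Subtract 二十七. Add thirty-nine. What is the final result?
Convert 0x2E (hexadecimal) → 2×16 + 14 = 46 (decimal)
Start: 46
Convert 0x1C (hexadecimal) → 1×16 + 12 = 28 (decimal)
46 + 28 = 74
Convert 二十七 (Chinese numeral) → 2×10 + 7 = 27 (decimal)
74 - 27 = 47
Convert thirty-nine (English words) → 39 (decimal)
47 + 39 = 86
86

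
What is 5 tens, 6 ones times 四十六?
Convert 5 tens, 6 ones (place-value notation) → 5×10 + 6 = 56 (decimal)
Convert 四十六 (Chinese numeral) → 4×10 + 6 = 46 (decimal)
Compute 56 × 46 = 2576
2576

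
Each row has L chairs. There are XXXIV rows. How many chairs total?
Convert L (Roman numeral) → 50 (decimal)
Convert XXXIV (Roman numeral) → 10 + 10 + 10 + 4 = 34 (decimal)
Compute 50 × 34 = 1700
1700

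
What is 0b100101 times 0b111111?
Convert 0b100101 (binary) → 32 + 4 + 1 = 37 (decimal)
Convert 0b111111 (binary) → 32 + 16 + 8 + 4 + 2 + 1 = 63 (decimal)
Compute 37 × 63 = 2331
2331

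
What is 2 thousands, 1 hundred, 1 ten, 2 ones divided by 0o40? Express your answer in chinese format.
Convert 2 thousands, 1 hundred, 1 ten, 2 ones (place-value notation) → 2×1000 + 1×100 + 1×10 + 2 = 2112 (decimal)
Convert 0o40 (octal) → 4×8 = 32 (decimal)
Compute 2112 ÷ 32 = 66
Convert 66 (decimal) → 66 = 6×10 + 6 → 六十六 (Chinese numeral)
六十六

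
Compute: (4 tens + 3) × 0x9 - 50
Convert 4 tens (place-value notation) → 4×10 = 40 (decimal)
Convert 0x9 (hexadecimal) → 9 (decimal)
Expression in decimal: (40 + 3) × 9 - 50
Parentheses first: 40 + 3 = 43
Multiply: 43 × 9 = 387
Subtract: 387 - 50 = 337
337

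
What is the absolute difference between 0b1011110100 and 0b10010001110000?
Convert 0b1011110100 (binary) → 512 + 128 + 64 + 32 + 16 + 4 = 756 (decimal)
Convert 0b10010001110000 (binary) → 8192 + 1024 + 64 + 32 + 16 = 9328 (decimal)
Compute |756 - 9328| = 8572
8572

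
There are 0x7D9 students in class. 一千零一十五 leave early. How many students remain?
Convert 0x7D9 (hexadecimal) → 7×256 + 13×16 + 9 = 2009 (decimal)
Convert 一千零一十五 (Chinese numeral) → 1×1000 + 1×10 + 5 = 1015 (decimal)
Compute 2009 - 1015 = 994
994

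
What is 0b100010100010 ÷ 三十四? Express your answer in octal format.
Convert 0b100010100010 (binary) → 2048 + 128 + 32 + 2 = 2210 (decimal)
Convert 三十四 (Chinese numeral) → 3×10 + 4 = 34 (decimal)
Compute 2210 ÷ 34 = 65
Convert 65 (decimal) → 65 = 1×64 + 1 → 0o101 (octal)
0o101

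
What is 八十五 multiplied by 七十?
Convert 八十五 (Chinese numeral) → 8×10 + 5 = 85 (decimal)
Convert 七十 (Chinese numeral) → 7×10 = 70 (decimal)
Compute 85 × 70 = 5950
5950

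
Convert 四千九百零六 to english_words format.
Convert 四千九百零六 (Chinese numeral) → 4×1000 + 9×100 + 6 = 4906 (decimal)
Convert 4906 (decimal) → 4906 = 4×1000 + 9×100 + 6 → four thousand nine hundred six (English words)
four thousand nine hundred six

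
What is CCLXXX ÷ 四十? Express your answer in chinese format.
Convert CCLXXX (Roman numeral) → 100 + 100 + 50 + 10 + 10 + 10 = 280 (decimal)
Convert 四十 (Chinese numeral) → 4×10 = 40 (decimal)
Compute 280 ÷ 40 = 7
Convert 7 (decimal) → 七 (Chinese numeral)
七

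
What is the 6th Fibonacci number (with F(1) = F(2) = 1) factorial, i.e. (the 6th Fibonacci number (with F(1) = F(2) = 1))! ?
Convert the 6th Fibonacci number (with F(1) = F(2) = 1) (Fibonacci index) → 1, 1, 2, 3, 5, 8 → 8 (decimal)
Compute 8! = 40320
40320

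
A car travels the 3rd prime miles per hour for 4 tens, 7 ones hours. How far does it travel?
Convert the 3rd prime (prime index) → 5 (decimal)
Convert 4 tens, 7 ones (place-value notation) → 4×10 + 7 = 47 (decimal)
Compute 5 × 47 = 235
235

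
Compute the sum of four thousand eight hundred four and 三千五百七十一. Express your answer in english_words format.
Convert four thousand eight hundred four (English words) → 4×1000 + 8×100 + 4 = 4804 (decimal)
Convert 三千五百七十一 (Chinese numeral) → 3×1000 + 5×100 + 7×10 + 1 = 3571 (decimal)
Compute 4804 + 3571 = 8375
Convert 8375 (decimal) → 8375 = 8×1000 + 3×100 + 75 → eight thousand three hundred seventy-five (English words)
eight thousand three hundred seventy-five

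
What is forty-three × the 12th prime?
Convert forty-three (English words) → 43 (decimal)
Convert the 12th prime (prime index) → 37 (decimal)
Compute 43 × 37 = 1591
1591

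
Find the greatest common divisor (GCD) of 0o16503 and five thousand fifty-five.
Convert 0o16503 (octal) → 1×4096 + 6×512 + 5×64 + 3 = 7491 (decimal)
Convert five thousand fifty-five (English words) → 5×1000 + 55 = 5055 (decimal)
Compute gcd(7491, 5055) = 3
3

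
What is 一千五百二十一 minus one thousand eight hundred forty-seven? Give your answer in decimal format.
Convert 一千五百二十一 (Chinese numeral) → 1×1000 + 5×100 + 2×10 + 1 = 1521 (decimal)
Convert one thousand eight hundred forty-seven (English words) → 1×1000 + 8×100 + 47 = 1847 (decimal)
Compute 1521 - 1847 = -326
-326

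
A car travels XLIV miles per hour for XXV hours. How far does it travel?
Convert XLIV (Roman numeral) → 40 + 4 = 44 (decimal)
Convert XXV (Roman numeral) → 10 + 10 + 5 = 25 (decimal)
Compute 44 × 25 = 1100
1100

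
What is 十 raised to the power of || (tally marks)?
Convert 十 (Chinese numeral) → 1×10 = 10 (decimal)
Convert || (tally marks) → 2 (decimal)
Compute 10 ^ 2 = 100
100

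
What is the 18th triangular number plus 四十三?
The 18th triangular number = 18×19/2 = 171
Convert 四十三 (Chinese numeral) → 4×10 + 3 = 43 (decimal)
Compute 171 + 43 = 214
214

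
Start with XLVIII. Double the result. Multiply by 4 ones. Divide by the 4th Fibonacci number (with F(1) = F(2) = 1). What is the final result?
Convert XLVIII (Roman numeral) → 40 + 5 + 1 + 1 + 1 = 48 (decimal)
Start: 48
48 × 2 = 96
Convert 4 ones (place-value notation) → 4 (decimal)
96 × 4 = 384
Convert the 4th Fibonacci number (with F(1) = F(2) = 1) (Fibonacci index) → 1, 1, 2, 3 → 3 (decimal)
384 ÷ 3 = 128
128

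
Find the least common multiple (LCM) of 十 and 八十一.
Convert 十 (Chinese numeral) → 1×10 = 10 (decimal)
Convert 八十一 (Chinese numeral) → 8×10 + 1 = 81 (decimal)
Compute lcm(10, 81) = 810
810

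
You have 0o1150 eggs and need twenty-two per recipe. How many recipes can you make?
Convert 0o1150 (octal) → 1×512 + 1×64 + 5×8 = 616 (decimal)
Convert twenty-two (English words) → 22 (decimal)
Compute 616 ÷ 22 = 28
28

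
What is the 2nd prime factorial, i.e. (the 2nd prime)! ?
Convert the 2nd prime (prime index) → 3 (decimal)
Compute 3! = 6
6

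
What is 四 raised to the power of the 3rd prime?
Convert 四 (Chinese numeral) → 4 (decimal)
Convert the 3rd prime (prime index) → 5 (decimal)
Compute 4 ^ 5 = 1024
1024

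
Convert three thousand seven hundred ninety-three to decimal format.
Convert three thousand seven hundred ninety-three (English words) → 3×1000 + 7×100 + 93 = 3793 (decimal)
3793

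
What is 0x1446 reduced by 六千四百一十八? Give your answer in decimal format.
Convert 0x1446 (hexadecimal) → 1×4096 + 4×256 + 4×16 + 6 = 5190 (decimal)
Convert 六千四百一十八 (Chinese numeral) → 6×1000 + 4×100 + 1×10 + 8 = 6418 (decimal)
Compute 5190 - 6418 = -1228
-1228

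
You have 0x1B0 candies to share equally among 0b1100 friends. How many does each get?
Convert 0x1B0 (hexadecimal) → 1×256 + 11×16 = 432 (decimal)
Convert 0b1100 (binary) → 8 + 4 = 12 (decimal)
Compute 432 ÷ 12 = 36
36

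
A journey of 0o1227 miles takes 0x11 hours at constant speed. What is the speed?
Convert 0o1227 (octal) → 1×512 + 2×64 + 2×8 + 7 = 663 (decimal)
Convert 0x11 (hexadecimal) → 1×16 + 1 = 17 (decimal)
Compute 663 ÷ 17 = 39
39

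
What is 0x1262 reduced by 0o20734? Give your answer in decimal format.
Convert 0x1262 (hexadecimal) → 1×4096 + 2×256 + 6×16 + 2 = 4706 (decimal)
Convert 0o20734 (octal) → 2×4096 + 7×64 + 3×8 + 4 = 8668 (decimal)
Compute 4706 - 8668 = -3962
-3962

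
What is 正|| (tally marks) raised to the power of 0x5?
Convert 正|| (tally marks) → 5 + 2 = 7 (decimal)
Convert 0x5 (hexadecimal) → 5 (decimal)
Compute 7 ^ 5 = 16807
16807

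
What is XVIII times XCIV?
Convert XVIII (Roman numeral) → 10 + 5 + 1 + 1 + 1 = 18 (decimal)
Convert XCIV (Roman numeral) → 90 + 4 = 94 (decimal)
Compute 18 × 94 = 1692
1692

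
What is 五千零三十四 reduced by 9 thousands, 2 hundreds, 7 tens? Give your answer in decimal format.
Convert 五千零三十四 (Chinese numeral) → 5×1000 + 3×10 + 4 = 5034 (decimal)
Convert 9 thousands, 2 hundreds, 7 tens (place-value notation) → 9×1000 + 2×100 + 7×10 = 9270 (decimal)
Compute 5034 - 9270 = -4236
-4236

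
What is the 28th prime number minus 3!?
The 28th prime number = 107
Convert 3! (factorial) → 6 (decimal)
Compute 107 - 6 = 101
101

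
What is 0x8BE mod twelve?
Convert 0x8BE (hexadecimal) → 8×256 + 11×16 + 14 = 2238 (decimal)
Convert twelve (English words) → 12 (decimal)
Compute 2238 mod 12 = 6
6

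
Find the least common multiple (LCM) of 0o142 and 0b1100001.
Convert 0o142 (octal) → 1×64 + 4×8 + 2 = 98 (decimal)
Convert 0b1100001 (binary) → 64 + 32 + 1 = 97 (decimal)
Compute lcm(98, 97) = 9506
9506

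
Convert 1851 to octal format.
Convert 1851 (decimal) → 1851 = 3×512 + 4×64 + 7×8 + 3 → 0o3473 (octal)
0o3473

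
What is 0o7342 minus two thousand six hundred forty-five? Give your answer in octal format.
Convert 0o7342 (octal) → 7×512 + 3×64 + 4×8 + 2 = 3810 (decimal)
Convert two thousand six hundred forty-five (English words) → 2×1000 + 6×100 + 45 = 2645 (decimal)
Compute 3810 - 2645 = 1165
Convert 1165 (decimal) → 1165 = 2×512 + 2×64 + 1×8 + 5 → 0o2215 (octal)
0o2215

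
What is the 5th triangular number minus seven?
The 5th triangular number = 5×6/2 = 15
Convert seven (English words) → 7 (decimal)
Compute 15 - 7 = 8
8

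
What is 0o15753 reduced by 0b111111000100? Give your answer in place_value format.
Convert 0o15753 (octal) → 1×4096 + 5×512 + 7×64 + 5×8 + 3 = 7147 (decimal)
Convert 0b111111000100 (binary) → 2048 + 1024 + 512 + 256 + 128 + 64 + 4 = 4036 (decimal)
Compute 7147 - 4036 = 3111
Convert 3111 (decimal) → 3111 = 3×1000 + 1×100 + 1×10 + 1 → 3 thousands, 1 hundred, 1 ten, 1 one (place-value notation)
3 thousands, 1 hundred, 1 ten, 1 one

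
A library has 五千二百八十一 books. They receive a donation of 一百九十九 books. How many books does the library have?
Convert 五千二百八十一 (Chinese numeral) → 5×1000 + 2×100 + 8×10 + 1 = 5281 (decimal)
Convert 一百九十九 (Chinese numeral) → 1×100 + 9×10 + 9 = 199 (decimal)
Compute 5281 + 199 = 5480
5480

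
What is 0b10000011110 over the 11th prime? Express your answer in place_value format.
Convert 0b10000011110 (binary) → 1024 + 16 + 8 + 4 + 2 = 1054 (decimal)
Convert the 11th prime (prime index) → 31 (decimal)
Compute 1054 ÷ 31 = 34
Convert 34 (decimal) → 34 = 3×10 + 4 → 3 tens, 4 ones (place-value notation)
3 tens, 4 ones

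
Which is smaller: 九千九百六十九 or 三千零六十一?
Convert 九千九百六十九 (Chinese numeral) → 9×1000 + 9×100 + 6×10 + 9 = 9969 (decimal)
Convert 三千零六十一 (Chinese numeral) → 3×1000 + 6×10 + 1 = 3061 (decimal)
Compare 9969 vs 3061: smaller = 3061
3061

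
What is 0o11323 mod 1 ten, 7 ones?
Convert 0o11323 (octal) → 1×4096 + 1×512 + 3×64 + 2×8 + 3 = 4819 (decimal)
Convert 1 ten, 7 ones (place-value notation) → 1×10 + 7 = 17 (decimal)
Compute 4819 mod 17 = 8
8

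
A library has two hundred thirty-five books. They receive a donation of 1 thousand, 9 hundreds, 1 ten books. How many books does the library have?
Convert two hundred thirty-five (English words) → 2×100 + 35 = 235 (decimal)
Convert 1 thousand, 9 hundreds, 1 ten (place-value notation) → 1×1000 + 9×100 + 1×10 = 1910 (decimal)
Compute 235 + 1910 = 2145
2145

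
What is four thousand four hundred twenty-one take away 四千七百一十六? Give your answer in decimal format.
Convert four thousand four hundred twenty-one (English words) → 4×1000 + 4×100 + 21 = 4421 (decimal)
Convert 四千七百一十六 (Chinese numeral) → 4×1000 + 7×100 + 1×10 + 6 = 4716 (decimal)
Compute 4421 - 4716 = -295
-295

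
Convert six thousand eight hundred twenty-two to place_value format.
Convert six thousand eight hundred twenty-two (English words) → 6×1000 + 8×100 + 22 = 6822 (decimal)
Convert 6822 (decimal) → 6822 = 6×1000 + 8×100 + 2×10 + 2 → 6 thousands, 8 hundreds, 2 tens, 2 ones (place-value notation)
6 thousands, 8 hundreds, 2 tens, 2 ones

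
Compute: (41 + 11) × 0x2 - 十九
Convert 0x2 (hexadecimal) → 2 (decimal)
Convert 十九 (Chinese numeral) → 1×10 + 9 = 19 (decimal)
Expression in decimal: (41 + 11) × 2 - 19
Parentheses first: 41 + 11 = 52
Multiply: 52 × 2 = 104
Subtract: 104 - 19 = 85
85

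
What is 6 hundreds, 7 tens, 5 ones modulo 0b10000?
Convert 6 hundreds, 7 tens, 5 ones (place-value notation) → 6×100 + 7×10 + 5 = 675 (decimal)
Convert 0b10000 (binary) → 16 (decimal)
Compute 675 mod 16 = 3
3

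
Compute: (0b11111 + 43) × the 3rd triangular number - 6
Convert 0b11111 (binary) → 16 + 8 + 4 + 2 + 1 = 31 (decimal)
Convert the 3rd triangular number (triangular index) → 3×4/2 = 6 (decimal)
Expression in decimal: (31 + 43) × 6 - 6
Parentheses first: 31 + 43 = 74
Multiply: 74 × 6 = 444
Subtract: 444 - 6 = 438
438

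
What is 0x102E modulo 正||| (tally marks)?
Convert 0x102E (hexadecimal) → 1×4096 + 2×16 + 14 = 4142 (decimal)
Convert 正||| (tally marks) → 5 + 3 = 8 (decimal)
Compute 4142 mod 8 = 6
6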